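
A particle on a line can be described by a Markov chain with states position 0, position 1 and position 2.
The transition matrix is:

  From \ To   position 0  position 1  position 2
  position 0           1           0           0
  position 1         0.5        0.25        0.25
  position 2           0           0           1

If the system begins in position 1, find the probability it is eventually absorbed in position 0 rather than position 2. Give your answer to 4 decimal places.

Let h(s) be the probability of absorption at position 0 starting from transient state s. Then h(position 0) = 1 and h(position 2) = 0. By first-step analysis:
h(position 1) = 0.5·1 + 0.25·h(position 1) + 0.25·0
Solving: h(position 1) = 0.6667.
Starting from position 1, the probability is 0.6667.

0.6667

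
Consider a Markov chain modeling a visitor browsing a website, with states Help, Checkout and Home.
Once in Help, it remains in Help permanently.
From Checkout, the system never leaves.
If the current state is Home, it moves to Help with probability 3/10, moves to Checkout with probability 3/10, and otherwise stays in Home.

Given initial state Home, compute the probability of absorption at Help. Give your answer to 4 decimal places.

Let h(s) be the probability of absorption at Help starting from transient state s. Then h(Help) = 1 and h(Checkout) = 0. By first-step analysis:
h(Home) = 0.3·1 + 0.3·0 + 0.4·h(Home)
Solving: h(Home) = 0.5000.
Starting from Home, the probability is 0.5000.

0.5000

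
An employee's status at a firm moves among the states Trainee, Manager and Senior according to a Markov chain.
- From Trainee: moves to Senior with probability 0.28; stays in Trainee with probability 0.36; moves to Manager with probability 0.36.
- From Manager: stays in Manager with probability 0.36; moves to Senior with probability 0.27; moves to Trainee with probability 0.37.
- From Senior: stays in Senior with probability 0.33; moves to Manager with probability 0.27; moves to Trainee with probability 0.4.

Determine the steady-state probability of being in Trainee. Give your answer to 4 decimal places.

0.3750

Let the stationary distribution be π with π = πP and π_1 + π_2 + π_3 = 1.
π_1 = 0.36·π_1 + 0.37·π_2 + 0.4·π_3
π_2 = 0.36·π_1 + 0.36·π_2 + 0.27·π_3
Solving with the normalization constraint gives π = (0.3750, 0.3338, 0.2912).
So the stationary probability of Trainee is 0.3750.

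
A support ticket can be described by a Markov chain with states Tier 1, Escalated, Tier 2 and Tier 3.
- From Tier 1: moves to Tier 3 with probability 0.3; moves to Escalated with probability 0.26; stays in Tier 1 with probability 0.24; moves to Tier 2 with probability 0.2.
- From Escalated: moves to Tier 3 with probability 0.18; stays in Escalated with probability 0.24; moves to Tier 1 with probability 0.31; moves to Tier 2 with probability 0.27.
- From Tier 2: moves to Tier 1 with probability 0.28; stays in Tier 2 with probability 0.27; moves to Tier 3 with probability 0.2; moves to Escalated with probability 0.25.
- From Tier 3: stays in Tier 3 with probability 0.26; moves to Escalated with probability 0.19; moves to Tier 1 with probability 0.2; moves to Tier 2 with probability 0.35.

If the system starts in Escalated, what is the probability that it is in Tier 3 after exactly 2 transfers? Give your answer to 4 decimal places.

Propagate the distribution vector 2 transfers from Escalated.
After 0 transfers: (0.0000, 1.0000, 0.0000, 0.0000)
After 1 transfer: (0.3100, 0.2400, 0.2700, 0.1800)
After 2 transfers: (0.2604, 0.2399, 0.2627, 0.2370)
P(in Tier 3 after 2 transfers) = 0.2370

0.2370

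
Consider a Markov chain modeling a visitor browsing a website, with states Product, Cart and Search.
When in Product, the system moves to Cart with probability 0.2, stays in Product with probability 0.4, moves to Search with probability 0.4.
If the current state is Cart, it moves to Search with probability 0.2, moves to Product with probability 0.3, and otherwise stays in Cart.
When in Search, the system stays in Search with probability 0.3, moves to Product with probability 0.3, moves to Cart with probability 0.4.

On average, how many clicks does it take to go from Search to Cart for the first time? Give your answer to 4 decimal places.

3.0000

Let t(s) be the expected number of clicks to first reach Cart from state s, with t(Cart) = 0. Conditioning on the first click:
t(Product) = 1 + 0.4·t(Product) + 0.4·t(Search)
t(Search) = 1 + 0.3·t(Product) + 0.3·t(Search)
Solving: t(Product) = 3.6667, t(Search) = 3.0000.
Expected clicks from Search to Cart: 3.0000.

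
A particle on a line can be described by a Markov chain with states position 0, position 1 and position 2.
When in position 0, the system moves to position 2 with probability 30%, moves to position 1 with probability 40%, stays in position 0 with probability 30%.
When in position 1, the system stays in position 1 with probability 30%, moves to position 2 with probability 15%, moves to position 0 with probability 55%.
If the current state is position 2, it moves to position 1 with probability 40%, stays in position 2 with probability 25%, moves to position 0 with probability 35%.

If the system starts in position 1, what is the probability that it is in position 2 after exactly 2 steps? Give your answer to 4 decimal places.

Sum over the intermediate state after 1 step:
P = P(position 1→position 0)·P(position 0→position 2) + P(position 1→position 1)·P(position 1→position 2) + P(position 1→position 2)·P(position 2→position 2)
  = 0.55×0.3 + 0.3×0.15 + 0.15×0.25
  = 0.1650 + 0.0450 + 0.0375 = 0.2475

0.2475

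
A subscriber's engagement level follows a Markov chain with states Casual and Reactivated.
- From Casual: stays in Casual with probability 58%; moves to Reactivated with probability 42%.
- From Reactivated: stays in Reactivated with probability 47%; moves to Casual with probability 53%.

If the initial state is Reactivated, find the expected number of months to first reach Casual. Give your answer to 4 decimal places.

Let t(s) be the expected number of months to first reach Casual from state s, with t(Casual) = 0. Conditioning on the first month:
t(Reactivated) = 1 + 0.47·t(Reactivated)
Solving: t(Reactivated) = 1.8868.
Expected months from Reactivated to Casual: 1.8868.

1.8868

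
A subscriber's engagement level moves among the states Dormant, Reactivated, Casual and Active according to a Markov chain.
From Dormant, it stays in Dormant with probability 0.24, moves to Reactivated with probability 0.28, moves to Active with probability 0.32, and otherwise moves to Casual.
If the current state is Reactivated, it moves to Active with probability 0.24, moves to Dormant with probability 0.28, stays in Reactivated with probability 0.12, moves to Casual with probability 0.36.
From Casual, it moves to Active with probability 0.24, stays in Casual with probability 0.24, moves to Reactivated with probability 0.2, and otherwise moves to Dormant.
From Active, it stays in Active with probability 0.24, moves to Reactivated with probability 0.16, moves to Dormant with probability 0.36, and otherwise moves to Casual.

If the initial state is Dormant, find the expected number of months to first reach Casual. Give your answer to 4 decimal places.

Let t(s) be the expected number of months to first reach Casual from state s, with t(Casual) = 0. Conditioning on the first month:
t(Dormant) = 1 + 0.24·t(Dormant) + 0.28·t(Reactivated) + 0.32·t(Active)
t(Reactivated) = 1 + 0.28·t(Dormant) + 0.12·t(Reactivated) + 0.24·t(Active)
t(Active) = 1 + 0.36·t(Dormant) + 0.16·t(Reactivated) + 0.24·t(Active)
Solving: t(Dormant) = 4.4461, t(Reactivated) = 3.6965, t(Active) = 4.2000.
Expected months from Dormant to Casual: 4.4461.

4.4461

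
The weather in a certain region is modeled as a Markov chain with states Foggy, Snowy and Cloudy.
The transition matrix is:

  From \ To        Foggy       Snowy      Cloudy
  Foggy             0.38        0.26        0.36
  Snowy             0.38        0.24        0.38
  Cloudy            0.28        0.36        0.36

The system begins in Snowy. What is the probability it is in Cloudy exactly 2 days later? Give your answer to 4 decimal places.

0.3648

Sum over the intermediate state after 1 day:
P = P(Snowy→Foggy)·P(Foggy→Cloudy) + P(Snowy→Snowy)·P(Snowy→Cloudy) + P(Snowy→Cloudy)·P(Cloudy→Cloudy)
  = 0.38×0.36 + 0.24×0.38 + 0.38×0.36
  = 0.1368 + 0.0912 + 0.1368 = 0.3648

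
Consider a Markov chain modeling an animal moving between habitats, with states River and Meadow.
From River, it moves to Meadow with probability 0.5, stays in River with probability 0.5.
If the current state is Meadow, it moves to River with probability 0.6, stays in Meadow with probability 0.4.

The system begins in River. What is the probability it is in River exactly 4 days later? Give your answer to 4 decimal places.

0.5455

Propagate the distribution vector 4 days from River.
After 0 days: (1.0000, 0.0000)
After 1 day: (0.5000, 0.5000)
After 2 days: (0.5500, 0.4500)
After 3 days: (0.5450, 0.4550)
After 4 days: (0.5455, 0.4545)
P(in River after 4 days) = 0.5455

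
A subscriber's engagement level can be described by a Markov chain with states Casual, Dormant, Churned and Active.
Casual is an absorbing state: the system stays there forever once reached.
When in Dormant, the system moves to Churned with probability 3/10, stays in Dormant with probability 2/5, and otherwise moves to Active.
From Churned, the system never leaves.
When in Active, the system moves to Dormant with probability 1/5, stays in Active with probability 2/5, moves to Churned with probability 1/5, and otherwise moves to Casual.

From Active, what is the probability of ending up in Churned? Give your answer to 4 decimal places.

0.6000

Let h(s) be the probability of absorption at Churned starting from transient state s. Then h(Churned) = 1 and h(Casual) = 0. By first-step analysis:
h(Dormant) = 0.4·h(Dormant) + 0.3·1 + 0.3·h(Active)
h(Active) = 0.2·0 + 0.2·h(Dormant) + 0.2·1 + 0.4·h(Active)
Solving: h(Dormant) = 0.8000, h(Active) = 0.6000.
Starting from Active, the probability is 0.6000.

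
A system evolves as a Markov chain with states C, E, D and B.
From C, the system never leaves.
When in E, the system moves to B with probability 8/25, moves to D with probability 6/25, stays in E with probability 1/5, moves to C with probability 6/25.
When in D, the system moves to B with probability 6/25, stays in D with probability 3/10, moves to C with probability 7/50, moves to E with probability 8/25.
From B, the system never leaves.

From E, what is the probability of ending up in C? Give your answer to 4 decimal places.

Let h(s) be the probability of absorption at C starting from transient state s. Then h(C) = 1 and h(B) = 0. By first-step analysis:
h(E) = 0.24·1 + 0.2·h(E) + 0.24·h(D) + 0.32·0
h(D) = 0.14·1 + 0.32·h(E) + 0.3·h(D) + 0.24·0
Solving: h(E) = 0.4172, h(D) = 0.3907.
Starting from E, the probability is 0.4172.

0.4172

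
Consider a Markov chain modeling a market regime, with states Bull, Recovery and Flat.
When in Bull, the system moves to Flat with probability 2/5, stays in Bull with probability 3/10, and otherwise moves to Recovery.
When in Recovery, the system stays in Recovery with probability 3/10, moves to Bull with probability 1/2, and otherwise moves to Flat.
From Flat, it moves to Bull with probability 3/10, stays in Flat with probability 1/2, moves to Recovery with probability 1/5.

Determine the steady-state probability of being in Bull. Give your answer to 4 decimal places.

0.3523

Let the stationary distribution be π with π = πP and π_1 + π_2 + π_3 = 1.
π_1 = 0.3·π_1 + 0.5·π_2 + 0.3·π_3
π_2 = 0.3·π_1 + 0.3·π_2 + 0.2·π_3
Solving with the normalization constraint gives π = (0.3523, 0.2614, 0.3864).
So the stationary probability of Bull is 0.3523.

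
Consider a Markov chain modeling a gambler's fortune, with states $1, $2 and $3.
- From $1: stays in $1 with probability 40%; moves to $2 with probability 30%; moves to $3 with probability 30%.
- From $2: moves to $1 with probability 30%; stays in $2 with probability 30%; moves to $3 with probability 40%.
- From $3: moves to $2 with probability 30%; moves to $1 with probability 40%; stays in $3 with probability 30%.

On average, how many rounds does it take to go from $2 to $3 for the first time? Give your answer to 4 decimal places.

Let t(s) be the expected number of rounds to first reach $3 from state s, with t($3) = 0. Conditioning on the first round:
t($1) = 1 + 0.4·t($1) + 0.3·t($2)
t($2) = 1 + 0.3·t($1) + 0.3·t($2)
Solving: t($1) = 3.0303, t($2) = 2.7273.
Expected rounds from $2 to $3: 2.7273.

2.7273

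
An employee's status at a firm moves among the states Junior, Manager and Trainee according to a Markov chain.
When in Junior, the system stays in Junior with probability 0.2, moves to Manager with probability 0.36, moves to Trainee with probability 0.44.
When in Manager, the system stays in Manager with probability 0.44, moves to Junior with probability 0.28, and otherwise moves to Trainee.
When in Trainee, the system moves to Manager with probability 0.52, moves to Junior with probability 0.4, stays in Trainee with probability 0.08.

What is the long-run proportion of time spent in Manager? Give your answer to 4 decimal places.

Let the stationary distribution be π with π = πP and π_1 + π_2 + π_3 = 1.
π_1 = 0.2·π_1 + 0.28·π_2 + 0.4·π_3
π_2 = 0.36·π_1 + 0.44·π_2 + 0.52·π_3
Solving with the normalization constraint gives π = (0.2895, 0.4386, 0.2719).
So the stationary probability of Manager is 0.4386.

0.4386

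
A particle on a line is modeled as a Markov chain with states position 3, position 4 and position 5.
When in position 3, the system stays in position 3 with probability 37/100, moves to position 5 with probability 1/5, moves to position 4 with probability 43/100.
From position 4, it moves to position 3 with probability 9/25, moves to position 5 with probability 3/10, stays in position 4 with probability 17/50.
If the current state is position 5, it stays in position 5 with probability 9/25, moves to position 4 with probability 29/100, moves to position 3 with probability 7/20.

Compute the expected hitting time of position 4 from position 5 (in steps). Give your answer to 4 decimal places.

2.9412

Let t(s) be the expected number of steps to first reach position 4 from state s, with t(position 4) = 0. Conditioning on the first step:
t(position 3) = 1 + 0.37·t(position 3) + 0.2·t(position 5)
t(position 5) = 1 + 0.35·t(position 3) + 0.36·t(position 5)
Solving: t(position 3) = 2.5210, t(position 5) = 2.9412.
Expected steps from position 5 to position 4: 2.9412.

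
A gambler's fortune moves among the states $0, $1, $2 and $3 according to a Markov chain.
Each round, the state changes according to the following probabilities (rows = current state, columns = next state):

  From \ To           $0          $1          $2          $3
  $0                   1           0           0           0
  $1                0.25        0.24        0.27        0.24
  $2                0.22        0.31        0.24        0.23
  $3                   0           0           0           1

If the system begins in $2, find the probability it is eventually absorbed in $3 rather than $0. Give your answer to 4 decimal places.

0.5046

Let h(s) be the probability of absorption at $3 starting from transient state s. Then h($3) = 1 and h($0) = 0. By first-step analysis:
h($1) = 0.25·0 + 0.24·h($1) + 0.27·h($2) + 0.24·1
h($2) = 0.22·0 + 0.31·h($1) + 0.24·h($2) + 0.23·1
Solving: h($1) = 0.4950, h($2) = 0.5046.
Starting from $2, the probability is 0.5046.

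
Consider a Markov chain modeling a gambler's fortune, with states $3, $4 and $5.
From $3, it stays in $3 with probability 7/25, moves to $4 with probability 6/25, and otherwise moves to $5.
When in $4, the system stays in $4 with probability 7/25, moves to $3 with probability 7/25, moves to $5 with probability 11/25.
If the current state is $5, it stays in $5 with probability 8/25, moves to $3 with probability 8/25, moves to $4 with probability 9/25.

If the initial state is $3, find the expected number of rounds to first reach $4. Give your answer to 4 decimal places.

Let t(s) be the expected number of rounds to first reach $4 from state s, with t($4) = 0. Conditioning on the first round:
t($3) = 1 + 0.28·t($3) + 0.48·t($5)
t($5) = 1 + 0.32·t($3) + 0.32·t($5)
Solving: t($3) = 3.4524, t($5) = 3.0952.
Expected rounds from $3 to $4: 3.4524.

3.4524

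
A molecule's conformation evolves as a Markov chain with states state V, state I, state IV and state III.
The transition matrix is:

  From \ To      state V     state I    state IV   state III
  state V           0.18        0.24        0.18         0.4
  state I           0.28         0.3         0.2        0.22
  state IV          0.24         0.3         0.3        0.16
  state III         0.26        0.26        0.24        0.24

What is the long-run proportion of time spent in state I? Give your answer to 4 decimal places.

Let the stationary distribution be π with π = πP and π_1 + π_2 + π_3 + π_4 = 1.
π_1 = 0.18·π_1 + 0.28·π_2 + 0.24·π_3 + 0.26·π_4
π_2 = 0.24·π_1 + 0.3·π_2 + 0.3·π_3 + 0.26·π_4
π_3 = 0.18·π_1 + 0.2·π_2 + 0.3·π_3 + 0.24·π_4
Solving with the normalization constraint gives π = (0.2416, 0.2753, 0.2282, 0.2549).
So the stationary probability of state I is 0.2753.

0.2753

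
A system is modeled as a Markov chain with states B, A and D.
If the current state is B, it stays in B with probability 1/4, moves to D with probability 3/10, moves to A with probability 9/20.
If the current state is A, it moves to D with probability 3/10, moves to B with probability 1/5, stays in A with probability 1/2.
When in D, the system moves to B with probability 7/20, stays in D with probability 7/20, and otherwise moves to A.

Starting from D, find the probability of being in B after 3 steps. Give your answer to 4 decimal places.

0.2611

Propagate the distribution vector 3 steps from D.
After 0 steps: (0.0000, 0.0000, 1.0000)
After 1 step: (0.3500, 0.3000, 0.3500)
After 2 steps: (0.2700, 0.4125, 0.3175)
After 3 steps: (0.2611, 0.4230, 0.3159)
P(in B after 3 steps) = 0.2611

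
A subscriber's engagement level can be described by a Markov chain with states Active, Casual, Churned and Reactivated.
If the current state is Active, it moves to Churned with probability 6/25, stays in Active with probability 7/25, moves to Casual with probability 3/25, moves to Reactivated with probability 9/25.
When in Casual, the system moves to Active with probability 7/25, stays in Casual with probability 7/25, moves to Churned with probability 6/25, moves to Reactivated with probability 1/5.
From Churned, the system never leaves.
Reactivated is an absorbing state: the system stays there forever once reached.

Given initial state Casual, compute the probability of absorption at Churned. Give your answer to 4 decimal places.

0.4950

Let h(s) be the probability of absorption at Churned starting from transient state s. Then h(Churned) = 1 and h(Reactivated) = 0. By first-step analysis:
h(Active) = 0.28·h(Active) + 0.12·h(Casual) + 0.24·1 + 0.36·0
h(Casual) = 0.28·h(Active) + 0.28·h(Casual) + 0.24·1 + 0.2·0
Solving: h(Active) = 0.4158, h(Casual) = 0.4950.
Starting from Casual, the probability is 0.4950.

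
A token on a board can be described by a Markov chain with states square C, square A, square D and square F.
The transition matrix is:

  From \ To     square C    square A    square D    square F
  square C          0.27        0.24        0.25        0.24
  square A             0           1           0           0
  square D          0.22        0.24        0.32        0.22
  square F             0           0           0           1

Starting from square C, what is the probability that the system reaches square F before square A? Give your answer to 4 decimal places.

Let h(s) be the probability of absorption at square F starting from transient state s. Then h(square F) = 1 and h(square A) = 0. By first-step analysis:
h(square C) = 0.27·h(square C) + 0.24·0 + 0.25·h(square D) + 0.24·1
h(square D) = 0.22·h(square C) + 0.24·0 + 0.32·h(square D) + 0.22·1
Solving: h(square C) = 0.4943, h(square D) = 0.4835.
Starting from square C, the probability is 0.4943.

0.4943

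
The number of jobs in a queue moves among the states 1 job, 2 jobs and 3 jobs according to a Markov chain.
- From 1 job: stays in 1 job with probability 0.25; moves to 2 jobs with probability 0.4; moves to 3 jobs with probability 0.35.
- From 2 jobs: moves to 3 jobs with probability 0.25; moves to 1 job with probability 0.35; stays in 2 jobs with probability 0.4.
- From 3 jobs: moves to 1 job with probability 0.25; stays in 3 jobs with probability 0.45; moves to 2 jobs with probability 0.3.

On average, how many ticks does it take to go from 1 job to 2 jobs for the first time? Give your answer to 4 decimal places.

Let t(s) be the expected number of ticks to first reach 2 jobs from state s, with t(2 jobs) = 0. Conditioning on the first tick:
t(1 job) = 1 + 0.25·t(1 job) + 0.35·t(3 jobs)
t(3 jobs) = 1 + 0.25·t(1 job) + 0.45·t(3 jobs)
Solving: t(1 job) = 2.7692, t(3 jobs) = 3.0769.
Expected ticks from 1 job to 2 jobs: 2.7692.

2.7692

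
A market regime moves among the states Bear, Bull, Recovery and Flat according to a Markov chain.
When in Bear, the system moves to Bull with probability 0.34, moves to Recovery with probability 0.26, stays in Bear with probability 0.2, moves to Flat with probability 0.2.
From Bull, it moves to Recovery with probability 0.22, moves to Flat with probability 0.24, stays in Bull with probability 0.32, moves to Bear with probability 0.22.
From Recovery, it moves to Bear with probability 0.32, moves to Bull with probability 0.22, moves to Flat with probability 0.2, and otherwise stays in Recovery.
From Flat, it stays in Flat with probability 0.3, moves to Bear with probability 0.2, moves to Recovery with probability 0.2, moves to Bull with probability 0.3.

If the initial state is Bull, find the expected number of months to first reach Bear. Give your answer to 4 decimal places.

Let t(s) be the expected number of months to first reach Bear from state s, with t(Bear) = 0. Conditioning on the first month:
t(Bull) = 1 + 0.32·t(Bull) + 0.22·t(Recovery) + 0.24·t(Flat)
t(Recovery) = 1 + 0.22·t(Bull) + 0.26·t(Recovery) + 0.2·t(Flat)
t(Flat) = 1 + 0.3·t(Bull) + 0.2·t(Recovery) + 0.3·t(Flat)
Solving: t(Bull) = 4.2107, t(Recovery) = 3.7680, t(Flat) = 4.3097.
Expected months from Bull to Bear: 4.2107.

4.2107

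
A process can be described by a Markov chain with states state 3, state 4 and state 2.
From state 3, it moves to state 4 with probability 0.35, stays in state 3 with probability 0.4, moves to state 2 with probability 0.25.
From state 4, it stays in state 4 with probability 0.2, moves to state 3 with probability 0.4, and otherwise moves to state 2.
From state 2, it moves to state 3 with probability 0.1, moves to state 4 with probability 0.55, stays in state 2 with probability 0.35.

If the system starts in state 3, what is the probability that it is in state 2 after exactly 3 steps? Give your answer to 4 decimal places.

0.3349

Propagate the distribution vector 3 steps from state 3.
After 0 steps: (1.0000, 0.0000, 0.0000)
After 1 step: (0.4000, 0.3500, 0.2500)
After 2 steps: (0.3250, 0.3475, 0.3275)
After 3 steps: (0.3018, 0.3634, 0.3349)
P(in state 2 after 3 steps) = 0.3349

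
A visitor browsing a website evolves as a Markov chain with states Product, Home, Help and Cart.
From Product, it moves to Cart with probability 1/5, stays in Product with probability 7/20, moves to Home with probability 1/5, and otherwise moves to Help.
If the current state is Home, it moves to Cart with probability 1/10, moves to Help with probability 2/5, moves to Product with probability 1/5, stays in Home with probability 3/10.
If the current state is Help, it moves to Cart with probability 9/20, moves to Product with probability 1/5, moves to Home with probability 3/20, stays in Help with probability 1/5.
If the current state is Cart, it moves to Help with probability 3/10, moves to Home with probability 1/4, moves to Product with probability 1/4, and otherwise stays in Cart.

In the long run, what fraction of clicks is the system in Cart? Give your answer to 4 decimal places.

0.2483

Let the stationary distribution be π with π = πP and π_1 + π_2 + π_3 + π_4 = 1.
π_1 = 0.35·π_1 + 0.2·π_2 + 0.2·π_3 + 0.25·π_4
π_2 = 0.2·π_1 + 0.3·π_2 + 0.15·π_3 + 0.25·π_4
π_3 = 0.25·π_1 + 0.4·π_2 + 0.2·π_3 + 0.3·π_4
Solving with the normalization constraint gives π = (0.2499, 0.2204, 0.2814, 0.2483).
So the stationary probability of Cart is 0.2483.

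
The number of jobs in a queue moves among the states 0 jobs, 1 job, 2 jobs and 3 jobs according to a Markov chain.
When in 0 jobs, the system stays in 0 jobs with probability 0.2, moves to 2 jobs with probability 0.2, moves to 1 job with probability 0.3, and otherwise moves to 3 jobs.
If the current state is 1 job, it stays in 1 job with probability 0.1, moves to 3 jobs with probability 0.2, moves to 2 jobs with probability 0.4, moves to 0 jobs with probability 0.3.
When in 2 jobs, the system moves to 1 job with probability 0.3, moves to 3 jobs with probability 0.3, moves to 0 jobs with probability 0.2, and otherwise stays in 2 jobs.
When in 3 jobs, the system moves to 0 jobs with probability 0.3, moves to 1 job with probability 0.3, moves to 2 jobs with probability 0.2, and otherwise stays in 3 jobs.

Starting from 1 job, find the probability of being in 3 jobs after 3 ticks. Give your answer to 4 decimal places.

0.2450

Propagate the distribution vector 3 ticks from 1 job.
After 0 ticks: (0.0000, 1.0000, 0.0000, 0.0000)
After 1 tick: (0.3000, 0.1000, 0.4000, 0.2000)
After 2 ticks: (0.2300, 0.2800, 0.2200, 0.2700)
After 3 ticks: (0.2550, 0.2440, 0.2560, 0.2450)
P(in 3 jobs after 3 ticks) = 0.2450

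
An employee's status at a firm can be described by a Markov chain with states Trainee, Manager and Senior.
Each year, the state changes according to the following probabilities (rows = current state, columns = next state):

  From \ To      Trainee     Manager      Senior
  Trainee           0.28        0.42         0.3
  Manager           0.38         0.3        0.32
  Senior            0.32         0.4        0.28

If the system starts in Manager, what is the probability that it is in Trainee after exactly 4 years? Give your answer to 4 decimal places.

0.3289

Propagate the distribution vector 4 years from Manager.
After 0 years: (0.0000, 1.0000, 0.0000)
After 1 year: (0.3800, 0.3000, 0.3200)
After 2 years: (0.3228, 0.3776, 0.2996)
After 3 years: (0.3297, 0.3687, 0.3016)
After 4 years: (0.3289, 0.3697, 0.3013)
P(in Trainee after 4 years) = 0.3289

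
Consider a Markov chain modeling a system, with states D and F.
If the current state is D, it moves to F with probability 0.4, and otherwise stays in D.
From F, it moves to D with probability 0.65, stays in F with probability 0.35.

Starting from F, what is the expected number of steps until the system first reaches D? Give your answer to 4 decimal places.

Let t(s) be the expected number of steps to first reach D from state s, with t(D) = 0. Conditioning on the first step:
t(F) = 1 + 0.35·t(F)
Solving: t(F) = 1.5385.
Expected steps from F to D: 1.5385.

1.5385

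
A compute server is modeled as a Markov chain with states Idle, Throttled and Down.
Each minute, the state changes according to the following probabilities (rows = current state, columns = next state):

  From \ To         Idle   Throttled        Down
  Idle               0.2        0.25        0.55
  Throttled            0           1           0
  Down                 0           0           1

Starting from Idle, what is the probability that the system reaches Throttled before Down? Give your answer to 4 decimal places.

0.3125

Let h(s) be the probability of absorption at Throttled starting from transient state s. Then h(Throttled) = 1 and h(Down) = 0. By first-step analysis:
h(Idle) = 0.2·h(Idle) + 0.25·1 + 0.55·0
Solving: h(Idle) = 0.3125.
Starting from Idle, the probability is 0.3125.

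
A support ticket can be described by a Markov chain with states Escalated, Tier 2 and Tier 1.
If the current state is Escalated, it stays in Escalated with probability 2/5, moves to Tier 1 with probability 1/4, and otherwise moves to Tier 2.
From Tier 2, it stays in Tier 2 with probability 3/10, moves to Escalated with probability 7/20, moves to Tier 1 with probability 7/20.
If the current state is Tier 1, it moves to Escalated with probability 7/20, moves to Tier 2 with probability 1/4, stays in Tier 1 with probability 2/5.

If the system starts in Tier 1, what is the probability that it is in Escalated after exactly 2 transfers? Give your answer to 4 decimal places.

Sum over the intermediate state after 1 transfer:
P = P(Tier 1→Escalated)·P(Escalated→Escalated) + P(Tier 1→Tier 2)·P(Tier 2→Escalated) + P(Tier 1→Tier 1)·P(Tier 1→Escalated)
  = 0.35×0.4 + 0.25×0.35 + 0.4×0.35
  = 0.1400 + 0.0875 + 0.1400 = 0.3675

0.3675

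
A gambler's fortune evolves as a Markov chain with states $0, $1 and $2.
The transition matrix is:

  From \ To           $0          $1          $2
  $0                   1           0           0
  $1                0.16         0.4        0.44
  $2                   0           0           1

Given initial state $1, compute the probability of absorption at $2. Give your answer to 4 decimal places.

Let h(s) be the probability of absorption at $2 starting from transient state s. Then h($2) = 1 and h($0) = 0. By first-step analysis:
h($1) = 0.16·0 + 0.4·h($1) + 0.44·1
Solving: h($1) = 0.7333.
Starting from $1, the probability is 0.7333.

0.7333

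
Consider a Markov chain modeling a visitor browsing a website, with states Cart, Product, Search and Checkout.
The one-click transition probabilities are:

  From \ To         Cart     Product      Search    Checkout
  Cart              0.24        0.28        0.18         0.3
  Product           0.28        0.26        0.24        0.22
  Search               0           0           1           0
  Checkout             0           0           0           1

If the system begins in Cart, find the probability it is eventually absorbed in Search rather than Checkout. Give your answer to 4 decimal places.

Let h(s) be the probability of absorption at Search starting from transient state s. Then h(Search) = 1 and h(Checkout) = 0. By first-step analysis:
h(Cart) = 0.24·h(Cart) + 0.28·h(Product) + 0.18·1 + 0.3·0
h(Product) = 0.28·h(Cart) + 0.26·h(Product) + 0.24·1 + 0.22·0
Solving: h(Cart) = 0.4140, h(Product) = 0.4810.
Starting from Cart, the probability is 0.4140.

0.4140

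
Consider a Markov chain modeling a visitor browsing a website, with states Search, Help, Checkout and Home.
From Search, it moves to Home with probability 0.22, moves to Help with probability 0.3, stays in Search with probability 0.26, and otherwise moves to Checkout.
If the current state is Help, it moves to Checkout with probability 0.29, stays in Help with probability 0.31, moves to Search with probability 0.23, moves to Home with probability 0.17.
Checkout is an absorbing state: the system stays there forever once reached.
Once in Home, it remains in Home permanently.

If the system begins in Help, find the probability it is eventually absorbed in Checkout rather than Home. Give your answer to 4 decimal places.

Let h(s) be the probability of absorption at Checkout starting from transient state s. Then h(Checkout) = 1 and h(Home) = 0. By first-step analysis:
h(Search) = 0.26·h(Search) + 0.3·h(Help) + 0.22·1 + 0.22·0
h(Help) = 0.23·h(Search) + 0.31·h(Help) + 0.29·1 + 0.17·0
Solving: h(Search) = 0.5408, h(Help) = 0.6005.
Starting from Help, the probability is 0.6005.

0.6005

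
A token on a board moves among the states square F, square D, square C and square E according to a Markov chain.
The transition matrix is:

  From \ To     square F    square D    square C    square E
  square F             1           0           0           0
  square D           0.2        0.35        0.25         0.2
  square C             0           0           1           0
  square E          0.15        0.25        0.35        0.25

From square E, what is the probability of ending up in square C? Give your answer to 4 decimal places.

Let h(s) be the probability of absorption at square C starting from transient state s. Then h(square C) = 1 and h(square F) = 0. By first-step analysis:
h(square D) = 0.2·0 + 0.35·h(square D) + 0.25·1 + 0.2·h(square E)
h(square E) = 0.15·0 + 0.25·h(square D) + 0.35·1 + 0.25·h(square E)
Solving: h(square D) = 0.5886, h(square E) = 0.6629.
Starting from square E, the probability is 0.6629.

0.6629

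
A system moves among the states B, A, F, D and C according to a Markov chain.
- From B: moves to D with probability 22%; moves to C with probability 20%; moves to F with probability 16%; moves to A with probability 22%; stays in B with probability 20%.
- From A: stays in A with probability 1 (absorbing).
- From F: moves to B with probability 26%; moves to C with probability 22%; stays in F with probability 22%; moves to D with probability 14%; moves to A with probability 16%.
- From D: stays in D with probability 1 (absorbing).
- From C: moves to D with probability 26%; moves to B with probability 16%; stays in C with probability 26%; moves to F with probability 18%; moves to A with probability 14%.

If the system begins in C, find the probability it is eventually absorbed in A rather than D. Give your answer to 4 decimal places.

0.4075

Let h(s) be the probability of absorption at A starting from transient state s. Then h(A) = 1 and h(D) = 0. By first-step analysis:
h(B) = 0.2·h(B) + 0.22·1 + 0.16·h(F) + 0.22·0 + 0.2·h(C)
h(F) = 0.26·h(B) + 0.16·1 + 0.22·h(F) + 0.14·0 + 0.22·h(C)
h(C) = 0.16·h(B) + 0.14·1 + 0.18·h(F) + 0.26·0 + 0.26·h(C)
Solving: h(B) = 0.4724, h(F) = 0.4775, h(C) = 0.4075.
Starting from C, the probability is 0.4075.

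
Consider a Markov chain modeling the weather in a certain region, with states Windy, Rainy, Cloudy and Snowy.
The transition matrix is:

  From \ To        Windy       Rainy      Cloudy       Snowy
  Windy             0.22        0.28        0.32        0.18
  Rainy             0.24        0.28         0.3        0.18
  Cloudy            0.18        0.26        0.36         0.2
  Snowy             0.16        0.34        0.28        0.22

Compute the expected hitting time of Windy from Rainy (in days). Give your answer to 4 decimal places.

4.8644

Let t(s) be the expected number of days to first reach Windy from state s, with t(Windy) = 0. Conditioning on the first day:
t(Rainy) = 1 + 0.28·t(Rainy) + 0.3·t(Cloudy) + 0.18·t(Snowy)
t(Cloudy) = 1 + 0.26·t(Rainy) + 0.36·t(Cloudy) + 0.2·t(Snowy)
t(Snowy) = 1 + 0.34·t(Rainy) + 0.28·t(Cloudy) + 0.22·t(Snowy)
Solving: t(Rainy) = 4.8644, t(Cloudy) = 5.1834, t(Snowy) = 5.2632.
Expected days from Rainy to Windy: 4.8644.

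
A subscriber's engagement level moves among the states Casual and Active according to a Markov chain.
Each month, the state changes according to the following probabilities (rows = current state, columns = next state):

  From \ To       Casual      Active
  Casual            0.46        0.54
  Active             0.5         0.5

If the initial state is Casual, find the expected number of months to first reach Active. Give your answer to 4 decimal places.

Let t(s) be the expected number of months to first reach Active from state s, with t(Active) = 0. Conditioning on the first month:
t(Casual) = 1 + 0.46·t(Casual)
Solving: t(Casual) = 1.8519.
Expected months from Casual to Active: 1.8519.

1.8519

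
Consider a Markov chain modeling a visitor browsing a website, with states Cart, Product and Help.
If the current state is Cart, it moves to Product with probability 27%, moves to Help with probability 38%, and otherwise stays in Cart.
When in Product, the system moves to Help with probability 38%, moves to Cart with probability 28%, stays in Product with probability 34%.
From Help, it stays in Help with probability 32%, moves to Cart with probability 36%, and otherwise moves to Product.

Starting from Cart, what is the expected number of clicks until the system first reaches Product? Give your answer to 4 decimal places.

Let t(s) be the expected number of clicks to first reach Product from state s, with t(Product) = 0. Conditioning on the first click:
t(Cart) = 1 + 0.35·t(Cart) + 0.38·t(Help)
t(Help) = 1 + 0.36·t(Cart) + 0.32·t(Help)
Solving: t(Cart) = 3.4731, t(Help) = 3.3093.
Expected clicks from Cart to Product: 3.4731.

3.4731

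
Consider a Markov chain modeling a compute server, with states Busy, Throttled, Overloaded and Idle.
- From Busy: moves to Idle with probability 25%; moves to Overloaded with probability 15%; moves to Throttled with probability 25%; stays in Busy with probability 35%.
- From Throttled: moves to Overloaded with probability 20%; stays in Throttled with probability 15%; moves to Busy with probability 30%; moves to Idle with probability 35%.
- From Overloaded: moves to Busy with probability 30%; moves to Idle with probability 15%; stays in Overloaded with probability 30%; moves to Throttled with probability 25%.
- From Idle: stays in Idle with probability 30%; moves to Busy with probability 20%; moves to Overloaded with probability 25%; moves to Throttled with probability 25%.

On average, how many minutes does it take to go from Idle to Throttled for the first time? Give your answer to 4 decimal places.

Let t(s) be the expected number of minutes to first reach Throttled from state s, with t(Throttled) = 0. Conditioning on the first minute:
t(Busy) = 1 + 0.35·t(Busy) + 0.15·t(Overloaded) + 0.25·t(Idle)
t(Overloaded) = 1 + 0.3·t(Busy) + 0.3·t(Overloaded) + 0.15·t(Idle)
t(Idle) = 1 + 0.2·t(Busy) + 0.25·t(Overloaded) + 0.3·t(Idle)
Solving: t(Busy) = 4.0000, t(Overloaded) = 4.0000, t(Idle) = 4.0000.
Expected minutes from Idle to Throttled: 4.0000.

4.0000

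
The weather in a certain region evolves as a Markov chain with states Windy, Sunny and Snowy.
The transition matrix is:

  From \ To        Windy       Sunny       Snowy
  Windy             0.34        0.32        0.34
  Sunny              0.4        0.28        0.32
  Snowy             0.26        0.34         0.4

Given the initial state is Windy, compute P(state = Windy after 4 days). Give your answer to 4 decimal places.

Propagate the distribution vector 4 days from Windy.
After 0 days: (1.0000, 0.0000, 0.0000)
After 1 day: (0.3400, 0.3200, 0.3400)
After 2 days: (0.3320, 0.3140, 0.3540)
After 3 days: (0.3305, 0.3145, 0.3550)
After 4 days: (0.3305, 0.3145, 0.3550)
P(in Windy after 4 days) = 0.3305

0.3305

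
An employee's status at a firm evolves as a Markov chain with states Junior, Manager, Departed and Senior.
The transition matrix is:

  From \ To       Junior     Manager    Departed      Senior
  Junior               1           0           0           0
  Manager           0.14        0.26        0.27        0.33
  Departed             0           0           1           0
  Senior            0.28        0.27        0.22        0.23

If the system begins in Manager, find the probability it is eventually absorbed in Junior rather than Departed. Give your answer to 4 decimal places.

0.4165

Let h(s) be the probability of absorption at Junior starting from transient state s. Then h(Junior) = 1 and h(Departed) = 0. By first-step analysis:
h(Manager) = 0.14·1 + 0.26·h(Manager) + 0.27·0 + 0.33·h(Senior)
h(Senior) = 0.28·1 + 0.27·h(Manager) + 0.22·0 + 0.23·h(Senior)
Solving: h(Manager) = 0.4165, h(Senior) = 0.5097.
Starting from Manager, the probability is 0.4165.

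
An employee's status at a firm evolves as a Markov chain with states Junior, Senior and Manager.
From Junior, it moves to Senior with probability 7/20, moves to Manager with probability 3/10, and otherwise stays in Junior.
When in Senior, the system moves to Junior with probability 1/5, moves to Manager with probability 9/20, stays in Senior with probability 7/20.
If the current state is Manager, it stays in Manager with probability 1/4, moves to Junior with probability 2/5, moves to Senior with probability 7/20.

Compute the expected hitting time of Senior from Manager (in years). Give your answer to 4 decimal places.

2.8571

Let t(s) be the expected number of years to first reach Senior from state s, with t(Senior) = 0. Conditioning on the first year:
t(Junior) = 1 + 0.35·t(Junior) + 0.3·t(Manager)
t(Manager) = 1 + 0.4·t(Junior) + 0.25·t(Manager)
Solving: t(Junior) = 2.8571, t(Manager) = 2.8571.
Expected years from Manager to Senior: 2.8571.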